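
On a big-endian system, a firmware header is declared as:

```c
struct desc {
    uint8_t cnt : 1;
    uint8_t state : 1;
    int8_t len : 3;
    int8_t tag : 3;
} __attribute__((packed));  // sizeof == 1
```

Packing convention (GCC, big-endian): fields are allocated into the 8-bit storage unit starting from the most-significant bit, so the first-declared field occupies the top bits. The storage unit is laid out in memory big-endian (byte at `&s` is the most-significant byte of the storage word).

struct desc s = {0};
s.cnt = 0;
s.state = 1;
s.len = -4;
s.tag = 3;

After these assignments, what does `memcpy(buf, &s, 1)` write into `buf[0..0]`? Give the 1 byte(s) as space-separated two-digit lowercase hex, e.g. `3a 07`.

63

cnt:1 = 0 → 0x0 << 7 → word 0x00
state:1 = 1 → 0x1 << 6 → word 0x40
len:3 = -4 → 0x4 << 3 → word 0x60
tag:3 = 3 → 0x3 << 0 → word 0x63
word = 0x63 → big-endian bytes:
  [0]=0x63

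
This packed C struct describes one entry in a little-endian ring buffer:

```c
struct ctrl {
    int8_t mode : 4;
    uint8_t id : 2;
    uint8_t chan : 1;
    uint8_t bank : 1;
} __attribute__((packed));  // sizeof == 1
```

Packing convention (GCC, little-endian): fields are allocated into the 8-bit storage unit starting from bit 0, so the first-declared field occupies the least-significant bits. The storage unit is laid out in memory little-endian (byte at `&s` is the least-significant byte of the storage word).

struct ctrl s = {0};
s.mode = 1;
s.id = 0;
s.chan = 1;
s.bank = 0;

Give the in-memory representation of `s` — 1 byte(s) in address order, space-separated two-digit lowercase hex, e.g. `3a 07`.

41

mode:4 = 1 → 0x1 << 0 → word 0x01
id:2 = 0 → 0x0 << 4 → word 0x01
chan:1 = 1 → 0x1 << 6 → word 0x41
bank:1 = 0 → 0x0 << 7 → word 0x41
word = 0x41 → little-endian bytes:
  [0]=0x41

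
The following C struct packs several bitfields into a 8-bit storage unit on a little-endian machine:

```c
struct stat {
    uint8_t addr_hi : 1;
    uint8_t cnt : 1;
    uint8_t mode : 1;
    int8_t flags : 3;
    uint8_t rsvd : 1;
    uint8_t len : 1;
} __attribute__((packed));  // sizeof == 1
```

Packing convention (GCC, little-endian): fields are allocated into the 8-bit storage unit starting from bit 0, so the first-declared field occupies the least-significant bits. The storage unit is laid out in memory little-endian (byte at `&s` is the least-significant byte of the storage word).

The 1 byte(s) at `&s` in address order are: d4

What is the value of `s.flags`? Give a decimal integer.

[0]=0xd4 (little-endian) → word 0xd4
addr_hi:1 @ bit 0 → (0xd4>>0)&0x1 = 0x0
cnt:1 @ bit 1 → (0xd4>>1)&0x1 = 0x0
mode:1 @ bit 2 → (0xd4>>2)&0x1 = 0x1
flags:3 @ bit 3 → (0xd4>>3)&0x7 = 0x2  ←
rsvd:1 @ bit 6 → (0xd4>>6)&0x1 = 0x1
len:1 @ bit 7 → (0xd4>>7)&0x1 = 0x1
flags signed 3b, MSB=0: value = 2

2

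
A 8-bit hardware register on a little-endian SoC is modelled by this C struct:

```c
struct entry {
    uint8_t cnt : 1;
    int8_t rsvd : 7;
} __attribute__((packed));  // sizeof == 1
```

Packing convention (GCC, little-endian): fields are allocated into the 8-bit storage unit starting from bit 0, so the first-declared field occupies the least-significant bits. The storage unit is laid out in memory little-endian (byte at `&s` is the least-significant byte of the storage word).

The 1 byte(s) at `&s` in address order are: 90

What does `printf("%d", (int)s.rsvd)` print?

[0]=0x90 (little-endian) → word 0x90
cnt [0+:1] = (word>>0) & 0x1 = 0
rsvd [1+:7] = (word>>1) & 0x7f = 72  ←
rsvd signed 7b, MSB=1: 72 - 128 = -56

-56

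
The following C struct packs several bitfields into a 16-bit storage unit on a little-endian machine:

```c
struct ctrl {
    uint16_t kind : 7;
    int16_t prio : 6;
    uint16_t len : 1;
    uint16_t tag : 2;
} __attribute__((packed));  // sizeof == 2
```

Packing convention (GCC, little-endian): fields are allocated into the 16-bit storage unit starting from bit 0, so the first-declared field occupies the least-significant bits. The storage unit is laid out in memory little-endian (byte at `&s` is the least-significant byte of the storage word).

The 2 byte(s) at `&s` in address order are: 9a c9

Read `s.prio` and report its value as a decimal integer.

[0]=0x9a [1]=0xc9 (little-endian) → word 0xc99a
kind [0+:7] = (word>>0) & 0x7f = 26
prio [7+:6] = (word>>7) & 0x3f = 19  ←
len [13+:1] = (word>>13) & 0x1 = 0
tag [14+:2] = (word>>14) & 0x3 = 3
prio signed 6b, MSB=0: value = 19

19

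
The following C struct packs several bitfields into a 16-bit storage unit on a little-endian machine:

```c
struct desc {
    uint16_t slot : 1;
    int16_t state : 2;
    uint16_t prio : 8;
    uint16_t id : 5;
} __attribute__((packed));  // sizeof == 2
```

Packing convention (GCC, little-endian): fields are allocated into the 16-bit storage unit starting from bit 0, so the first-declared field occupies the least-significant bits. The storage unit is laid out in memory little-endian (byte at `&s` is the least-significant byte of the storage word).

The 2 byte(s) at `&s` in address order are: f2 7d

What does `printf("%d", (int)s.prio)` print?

[0]=0xf2 [1]=0x7d (little-endian) → word 0x7df2
slot:1 @ bit 0 → (0x7df2>>0)&0x1 = 0x0
state:2 @ bit 1 → (0x7df2>>1)&0x3 = 0x1
prio:8 @ bit 3 → (0x7df2>>3)&0xff = 0xbe  ←
id:5 @ bit 11 → (0x7df2>>11)&0x1f = 0xf

190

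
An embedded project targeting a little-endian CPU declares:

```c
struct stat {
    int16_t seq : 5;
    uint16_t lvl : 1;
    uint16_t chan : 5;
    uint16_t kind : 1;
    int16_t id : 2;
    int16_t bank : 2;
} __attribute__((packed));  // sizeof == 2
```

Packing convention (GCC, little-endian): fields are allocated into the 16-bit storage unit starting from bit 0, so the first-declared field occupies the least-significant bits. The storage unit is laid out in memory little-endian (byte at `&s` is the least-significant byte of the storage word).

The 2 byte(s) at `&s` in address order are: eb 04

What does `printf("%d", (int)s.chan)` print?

[0]=0xeb [1]=0x04 (little-endian) → word 0x04eb
seq [0+:5] = (word>>0) & 0x1f = 11
lvl [5+:1] = (word>>5) & 0x1 = 1
chan [6+:5] = (word>>6) & 0x1f = 19  ←
kind [11+:1] = (word>>11) & 0x1 = 0
id [12+:2] = (word>>12) & 0x3 = 0
bank [14+:2] = (word>>14) & 0x3 = 0

19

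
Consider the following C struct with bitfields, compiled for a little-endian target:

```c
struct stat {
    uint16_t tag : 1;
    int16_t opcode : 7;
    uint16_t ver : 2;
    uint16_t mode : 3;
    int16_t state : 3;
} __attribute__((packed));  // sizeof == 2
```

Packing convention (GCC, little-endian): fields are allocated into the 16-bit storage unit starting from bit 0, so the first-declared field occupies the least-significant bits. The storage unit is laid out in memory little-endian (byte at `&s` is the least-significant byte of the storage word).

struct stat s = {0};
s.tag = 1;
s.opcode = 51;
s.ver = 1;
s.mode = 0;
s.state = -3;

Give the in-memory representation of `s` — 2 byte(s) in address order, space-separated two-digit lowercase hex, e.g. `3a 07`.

tag:1 = 1 → 0x1 << 0 → word 0x0001
opcode:7 = 51 → 0x33 << 1 → word 0x0067
ver:2 = 1 → 0x1 << 8 → word 0x0167
mode:3 = 0 → 0x0 << 10 → word 0x0167
state:3 = -3 → 0x5 << 13 → word 0xa167
word = 0xa167 → little-endian bytes:
  [0]=0x67  [1]=0xa1

67 a1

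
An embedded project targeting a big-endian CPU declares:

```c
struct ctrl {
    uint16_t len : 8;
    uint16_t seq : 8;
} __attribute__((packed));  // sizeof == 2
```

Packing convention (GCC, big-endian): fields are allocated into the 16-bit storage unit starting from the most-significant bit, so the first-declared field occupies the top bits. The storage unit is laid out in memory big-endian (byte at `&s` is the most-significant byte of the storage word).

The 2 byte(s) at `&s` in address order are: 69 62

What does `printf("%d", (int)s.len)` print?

105

[0]=0x69 [1]=0x62 (big-endian) → word 0x6962
len:8 @ bit 8 → (0x6962>>8)&0xff = 0x69  ←
seq:8 @ bit 0 → (0x6962>>0)&0xff = 0x62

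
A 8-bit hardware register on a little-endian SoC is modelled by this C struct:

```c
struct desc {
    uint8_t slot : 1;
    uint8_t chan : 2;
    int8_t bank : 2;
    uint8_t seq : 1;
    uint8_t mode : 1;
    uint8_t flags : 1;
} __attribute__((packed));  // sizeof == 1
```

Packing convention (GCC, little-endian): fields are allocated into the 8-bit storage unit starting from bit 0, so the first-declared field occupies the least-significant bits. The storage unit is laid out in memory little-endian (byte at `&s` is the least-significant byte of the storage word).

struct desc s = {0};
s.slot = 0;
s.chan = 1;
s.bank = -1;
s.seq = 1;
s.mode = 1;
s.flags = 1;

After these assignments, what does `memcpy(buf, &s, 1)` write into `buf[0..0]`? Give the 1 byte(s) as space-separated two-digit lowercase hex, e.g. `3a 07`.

slot:1 = 0 → 0x0 << 0 → word 0x00
chan:2 = 1 → 0x1 << 1 → word 0x02
bank:2 = -1 → 0x3 << 3 → word 0x1a
seq:1 = 1 → 0x1 << 5 → word 0x3a
mode:1 = 1 → 0x1 << 6 → word 0x7a
flags:1 = 1 → 0x1 << 7 → word 0xfa
word = 0xfa → little-endian bytes:
  [0]=0xfa

fa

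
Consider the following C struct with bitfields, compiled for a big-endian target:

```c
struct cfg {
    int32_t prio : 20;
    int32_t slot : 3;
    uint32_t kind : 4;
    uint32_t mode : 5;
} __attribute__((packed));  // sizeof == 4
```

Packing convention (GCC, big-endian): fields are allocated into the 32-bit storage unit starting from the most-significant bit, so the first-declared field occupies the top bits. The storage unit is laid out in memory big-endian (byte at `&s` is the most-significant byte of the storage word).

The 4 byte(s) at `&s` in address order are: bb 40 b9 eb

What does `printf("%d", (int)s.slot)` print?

-4

[0]=0xbb [1]=0x40 [2]=0xb9 [3]=0xeb (big-endian) → word 0xbb40b9eb
prio:20 @ bit 12 → (0xbb40b9eb>>12)&0xfffff = 0xbb40b
slot:3 @ bit 9 → (0xbb40b9eb>>9)&0x7 = 0x4  ←
kind:4 @ bit 5 → (0xbb40b9eb>>5)&0xf = 0xf
mode:5 @ bit 0 → (0xbb40b9eb>>0)&0x1f = 0xb
slot signed 3b, MSB=1: 4 - 8 = -4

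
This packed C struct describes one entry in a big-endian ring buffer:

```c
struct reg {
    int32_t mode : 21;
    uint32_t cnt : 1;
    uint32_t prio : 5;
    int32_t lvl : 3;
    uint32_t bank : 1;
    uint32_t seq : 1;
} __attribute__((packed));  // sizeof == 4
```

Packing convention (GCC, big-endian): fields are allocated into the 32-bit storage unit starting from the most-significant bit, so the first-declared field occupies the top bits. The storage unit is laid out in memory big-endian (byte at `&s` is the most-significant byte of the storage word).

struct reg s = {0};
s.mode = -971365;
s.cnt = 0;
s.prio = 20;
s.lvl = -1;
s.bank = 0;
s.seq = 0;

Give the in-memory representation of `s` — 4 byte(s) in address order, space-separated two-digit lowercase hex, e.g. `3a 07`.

89 6c da 9c

mode (21b) val=-971365 bits=0x112d9b at bit 11: 0x896cd800
cnt (1b) val=0 bits=0x0 at bit 10: 0x896cd800
prio (5b) val=20 bits=0x14 at bit 5: 0x896cda80
lvl (3b) val=-1 bits=0x7 at bit 2: 0x896cda9c
bank (1b) val=0 bits=0x0 at bit 1: 0x896cda9c
seq (1b) val=0 bits=0x0 at bit 0: 0x896cda9c
word = 0x896cda9c → big-endian bytes:
  [0]=0x89  [1]=0x6c  [2]=0xda  [3]=0x9c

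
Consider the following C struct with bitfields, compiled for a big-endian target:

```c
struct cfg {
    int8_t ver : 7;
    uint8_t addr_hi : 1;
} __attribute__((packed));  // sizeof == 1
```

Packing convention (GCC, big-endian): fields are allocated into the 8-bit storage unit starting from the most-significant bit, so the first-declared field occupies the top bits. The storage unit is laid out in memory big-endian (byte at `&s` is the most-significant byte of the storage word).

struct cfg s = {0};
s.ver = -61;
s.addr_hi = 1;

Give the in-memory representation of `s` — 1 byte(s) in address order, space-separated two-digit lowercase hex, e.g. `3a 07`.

87

[1+:7] ver=-61 & 0x7f = 0x43; word=0x86
[0+:1] addr_hi=1 & 0x1 = 0x1; word=0x87
word = 0x87 → big-endian bytes:
  [0]=0x87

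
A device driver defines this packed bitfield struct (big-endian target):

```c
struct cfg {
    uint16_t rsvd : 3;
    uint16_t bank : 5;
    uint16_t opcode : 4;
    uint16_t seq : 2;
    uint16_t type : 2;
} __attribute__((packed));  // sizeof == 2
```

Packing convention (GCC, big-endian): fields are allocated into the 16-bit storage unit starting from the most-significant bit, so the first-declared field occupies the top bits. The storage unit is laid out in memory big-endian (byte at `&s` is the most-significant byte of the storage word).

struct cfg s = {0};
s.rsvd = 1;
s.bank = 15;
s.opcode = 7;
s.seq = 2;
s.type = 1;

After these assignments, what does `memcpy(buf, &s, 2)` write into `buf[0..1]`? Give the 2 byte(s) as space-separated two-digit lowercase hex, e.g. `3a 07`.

2f 79

rsvd (3b) val=1 bits=0x1 at bit 13: 0x2000
bank (5b) val=15 bits=0xf at bit 8: 0x2f00
opcode (4b) val=7 bits=0x7 at bit 4: 0x2f70
seq (2b) val=2 bits=0x2 at bit 2: 0x2f78
type (2b) val=1 bits=0x1 at bit 0: 0x2f79
word = 0x2f79 → big-endian bytes:
  [0]=0x2f  [1]=0x79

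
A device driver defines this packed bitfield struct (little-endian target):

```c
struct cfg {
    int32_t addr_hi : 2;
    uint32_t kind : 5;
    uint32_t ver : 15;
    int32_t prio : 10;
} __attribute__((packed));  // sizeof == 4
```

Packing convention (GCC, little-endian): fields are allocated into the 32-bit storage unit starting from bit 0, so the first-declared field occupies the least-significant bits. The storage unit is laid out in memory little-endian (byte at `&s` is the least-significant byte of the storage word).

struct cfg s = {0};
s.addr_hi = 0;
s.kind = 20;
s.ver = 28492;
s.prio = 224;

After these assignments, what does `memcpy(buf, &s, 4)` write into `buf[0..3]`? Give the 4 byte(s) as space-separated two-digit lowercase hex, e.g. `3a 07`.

50 a6 37 38

addr_hi:2 = 0 → 0x0 << 0 → word 0x00000000
kind:5 = 20 → 0x14 << 2 → word 0x00000050
ver:15 = 28492 → 0x6f4c << 7 → word 0x0037a650
prio:10 = 224 → 0xe0 << 22 → word 0x3837a650
word = 0x3837a650 → little-endian bytes:
  [0]=0x50  [1]=0xa6  [2]=0x37  [3]=0x38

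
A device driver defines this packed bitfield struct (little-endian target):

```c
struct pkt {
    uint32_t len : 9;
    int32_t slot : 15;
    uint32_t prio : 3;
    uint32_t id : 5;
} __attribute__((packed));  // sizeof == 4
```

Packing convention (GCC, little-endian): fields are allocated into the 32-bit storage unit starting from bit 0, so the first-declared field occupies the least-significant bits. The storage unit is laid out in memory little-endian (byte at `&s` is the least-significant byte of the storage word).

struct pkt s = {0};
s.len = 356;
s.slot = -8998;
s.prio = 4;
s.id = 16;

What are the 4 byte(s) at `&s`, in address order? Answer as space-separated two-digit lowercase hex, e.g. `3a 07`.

64 b5 b9 84

len (9b) val=356 bits=0x164 at bit 0: 0x00000164
slot (15b) val=-8998 bits=0x5cda at bit 9: 0x00b9b564
prio (3b) val=4 bits=0x4 at bit 24: 0x04b9b564
id (5b) val=16 bits=0x10 at bit 27: 0x84b9b564
word = 0x84b9b564 → little-endian bytes:
  [0]=0x64  [1]=0xb5  [2]=0xb9  [3]=0x84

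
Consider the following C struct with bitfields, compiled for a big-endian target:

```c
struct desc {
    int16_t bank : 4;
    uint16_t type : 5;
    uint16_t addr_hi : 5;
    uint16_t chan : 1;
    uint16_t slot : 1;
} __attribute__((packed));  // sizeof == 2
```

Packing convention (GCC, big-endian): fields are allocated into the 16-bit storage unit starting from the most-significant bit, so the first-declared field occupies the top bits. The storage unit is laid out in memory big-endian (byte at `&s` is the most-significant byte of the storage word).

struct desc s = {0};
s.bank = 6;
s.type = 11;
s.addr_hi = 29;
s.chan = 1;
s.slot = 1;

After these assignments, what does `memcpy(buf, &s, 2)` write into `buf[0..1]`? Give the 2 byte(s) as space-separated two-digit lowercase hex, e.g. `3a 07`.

65 f7

[12+:4] bank=6 & 0xf = 0x6; word=0x6000
[7+:5] type=11 & 0x1f = 0xb; word=0x6580
[2+:5] addr_hi=29 & 0x1f = 0x1d; word=0x65f4
[1+:1] chan=1 & 0x1 = 0x1; word=0x65f6
[0+:1] slot=1 & 0x1 = 0x1; word=0x65f7
word = 0x65f7 → big-endian bytes:
  [0]=0x65  [1]=0xf7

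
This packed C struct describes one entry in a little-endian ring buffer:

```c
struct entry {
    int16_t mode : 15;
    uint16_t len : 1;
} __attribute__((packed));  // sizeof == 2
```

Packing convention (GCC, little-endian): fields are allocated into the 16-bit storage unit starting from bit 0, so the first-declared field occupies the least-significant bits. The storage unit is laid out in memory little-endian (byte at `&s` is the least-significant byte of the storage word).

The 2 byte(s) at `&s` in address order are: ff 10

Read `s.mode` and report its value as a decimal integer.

[0]=0xff [1]=0x10 (little-endian) → word 0x10ff
mode [0+:15] = (word>>0) & 0x7fff = 4351  ←
len [15+:1] = (word>>15) & 0x1 = 0
mode signed 15b, MSB=0: value = 4351

4351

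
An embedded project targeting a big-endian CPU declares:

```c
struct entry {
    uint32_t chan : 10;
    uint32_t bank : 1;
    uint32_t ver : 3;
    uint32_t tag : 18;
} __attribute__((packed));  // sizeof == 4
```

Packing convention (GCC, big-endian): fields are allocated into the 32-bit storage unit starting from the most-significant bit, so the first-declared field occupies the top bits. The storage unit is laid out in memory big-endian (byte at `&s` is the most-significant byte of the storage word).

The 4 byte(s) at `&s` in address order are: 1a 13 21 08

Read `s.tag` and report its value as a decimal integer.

[0]=0x1a [1]=0x13 [2]=0x21 [3]=0x08 (big-endian) → word 0x1a132108
chan [22+:10] = (word>>22) & 0x3ff = 104
bank [21+:1] = (word>>21) & 0x1 = 0
ver [18+:3] = (word>>18) & 0x7 = 4
tag [0+:18] = (word>>0) & 0x3ffff = 205064  ←

205064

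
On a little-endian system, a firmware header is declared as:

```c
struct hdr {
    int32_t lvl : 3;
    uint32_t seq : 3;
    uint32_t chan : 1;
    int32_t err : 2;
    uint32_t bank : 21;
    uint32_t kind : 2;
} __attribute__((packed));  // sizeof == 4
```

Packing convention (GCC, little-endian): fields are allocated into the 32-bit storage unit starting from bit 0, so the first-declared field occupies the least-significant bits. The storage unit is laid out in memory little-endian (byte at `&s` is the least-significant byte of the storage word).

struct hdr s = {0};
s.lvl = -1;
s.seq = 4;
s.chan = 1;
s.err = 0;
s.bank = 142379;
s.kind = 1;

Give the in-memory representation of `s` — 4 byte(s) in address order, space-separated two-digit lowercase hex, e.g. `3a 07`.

lvl (3b) val=-1 bits=0x7 at bit 0: 0x00000007
seq (3b) val=4 bits=0x4 at bit 3: 0x00000027
chan (1b) val=1 bits=0x1 at bit 6: 0x00000067
err (2b) val=0 bits=0x0 at bit 7: 0x00000067
bank (21b) val=142379 bits=0x22c2b at bit 9: 0x04585667
kind (2b) val=1 bits=0x1 at bit 30: 0x44585667
word = 0x44585667 → little-endian bytes:
  [0]=0x67  [1]=0x56  [2]=0x58  [3]=0x44

67 56 58 44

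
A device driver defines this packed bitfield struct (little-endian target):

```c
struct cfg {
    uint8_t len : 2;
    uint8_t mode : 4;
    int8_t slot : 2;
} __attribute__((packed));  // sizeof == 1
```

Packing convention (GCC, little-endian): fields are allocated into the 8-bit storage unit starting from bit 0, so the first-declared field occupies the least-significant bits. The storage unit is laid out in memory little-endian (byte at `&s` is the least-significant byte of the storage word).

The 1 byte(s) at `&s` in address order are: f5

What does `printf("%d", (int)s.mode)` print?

13

[0]=0xf5 (little-endian) → word 0xf5
len:2 @ bit 0 → (0xf5>>0)&0x3 = 0x1
mode:4 @ bit 2 → (0xf5>>2)&0xf = 0xd  ←
slot:2 @ bit 6 → (0xf5>>6)&0x3 = 0x3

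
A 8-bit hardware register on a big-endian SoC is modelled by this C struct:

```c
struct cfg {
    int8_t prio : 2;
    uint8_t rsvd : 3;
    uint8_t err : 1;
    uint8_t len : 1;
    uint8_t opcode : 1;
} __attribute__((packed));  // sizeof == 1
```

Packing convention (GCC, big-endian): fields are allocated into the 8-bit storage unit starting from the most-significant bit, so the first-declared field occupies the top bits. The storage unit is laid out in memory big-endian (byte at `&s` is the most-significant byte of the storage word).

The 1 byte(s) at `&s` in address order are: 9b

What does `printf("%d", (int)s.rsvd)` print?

3

[0]=0x9b (big-endian) → word 0x9b
prio [6+:2] = (word>>6) & 0x3 = 2
rsvd [3+:3] = (word>>3) & 0x7 = 3  ←
err [2+:1] = (word>>2) & 0x1 = 0
len [1+:1] = (word>>1) & 0x1 = 1
opcode [0+:1] = (word>>0) & 0x1 = 1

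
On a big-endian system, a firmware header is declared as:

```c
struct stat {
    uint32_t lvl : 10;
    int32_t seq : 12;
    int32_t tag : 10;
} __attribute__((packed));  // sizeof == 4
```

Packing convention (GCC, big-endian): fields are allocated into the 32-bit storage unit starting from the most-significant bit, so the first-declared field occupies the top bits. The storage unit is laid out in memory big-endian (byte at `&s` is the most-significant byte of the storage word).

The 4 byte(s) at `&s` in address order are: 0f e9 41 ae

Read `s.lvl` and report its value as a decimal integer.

63

[0]=0x0f [1]=0xe9 [2]=0x41 [3]=0xae (big-endian) → word 0x0fe941ae
lvl [22+:10] = (word>>22) & 0x3ff = 63  ←
seq [10+:12] = (word>>10) & 0xfff = 2640
tag [0+:10] = (word>>0) & 0x3ff = 430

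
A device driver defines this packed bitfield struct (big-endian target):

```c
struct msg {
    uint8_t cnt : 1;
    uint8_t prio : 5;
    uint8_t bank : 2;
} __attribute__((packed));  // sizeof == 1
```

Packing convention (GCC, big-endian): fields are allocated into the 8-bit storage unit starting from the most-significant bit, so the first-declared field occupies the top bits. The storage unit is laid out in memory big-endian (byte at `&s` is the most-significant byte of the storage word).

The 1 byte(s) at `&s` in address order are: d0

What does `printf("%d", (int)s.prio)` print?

[0]=0xd0 (big-endian) → word 0xd0
cnt:1 @ bit 7 → (0xd0>>7)&0x1 = 0x1
prio:5 @ bit 2 → (0xd0>>2)&0x1f = 0x14  ←
bank:2 @ bit 0 → (0xd0>>0)&0x3 = 0x0

20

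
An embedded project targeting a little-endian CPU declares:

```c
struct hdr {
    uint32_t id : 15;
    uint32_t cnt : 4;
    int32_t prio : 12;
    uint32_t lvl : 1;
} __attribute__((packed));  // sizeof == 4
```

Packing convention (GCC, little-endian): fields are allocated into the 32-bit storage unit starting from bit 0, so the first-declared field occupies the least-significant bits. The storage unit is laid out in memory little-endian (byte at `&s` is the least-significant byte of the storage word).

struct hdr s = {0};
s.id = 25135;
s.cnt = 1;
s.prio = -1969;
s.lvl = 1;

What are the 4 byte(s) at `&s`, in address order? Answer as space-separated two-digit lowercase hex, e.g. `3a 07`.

2f e2 78 c2

[0+:15] id=25135 & 0x7fff = 0x622f; word=0x0000622f
[15+:4] cnt=1 & 0xf = 0x1; word=0x0000e22f
[19+:12] prio=-1969 & 0xfff = 0x84f; word=0x4278e22f
[31+:1] lvl=1 & 0x1 = 0x1; word=0xc278e22f
word = 0xc278e22f → little-endian bytes:
  [0]=0x2f  [1]=0xe2  [2]=0x78  [3]=0xc2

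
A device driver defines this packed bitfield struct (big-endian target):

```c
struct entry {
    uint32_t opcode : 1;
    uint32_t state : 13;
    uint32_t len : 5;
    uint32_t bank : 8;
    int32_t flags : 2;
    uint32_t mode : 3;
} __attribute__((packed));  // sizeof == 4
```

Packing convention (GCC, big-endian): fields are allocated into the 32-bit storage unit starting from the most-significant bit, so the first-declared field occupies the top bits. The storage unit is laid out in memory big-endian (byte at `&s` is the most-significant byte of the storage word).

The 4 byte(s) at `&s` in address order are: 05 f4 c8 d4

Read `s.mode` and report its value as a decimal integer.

4

[0]=0x05 [1]=0xf4 [2]=0xc8 [3]=0xd4 (big-endian) → word 0x05f4c8d4
opcode [31+:1] = (word>>31) & 0x1 = 0
state [18+:13] = (word>>18) & 0x1fff = 381
len [13+:5] = (word>>13) & 0x1f = 6
bank [5+:8] = (word>>5) & 0xff = 70
flags [3+:2] = (word>>3) & 0x3 = 2
mode [0+:3] = (word>>0) & 0x7 = 4  ←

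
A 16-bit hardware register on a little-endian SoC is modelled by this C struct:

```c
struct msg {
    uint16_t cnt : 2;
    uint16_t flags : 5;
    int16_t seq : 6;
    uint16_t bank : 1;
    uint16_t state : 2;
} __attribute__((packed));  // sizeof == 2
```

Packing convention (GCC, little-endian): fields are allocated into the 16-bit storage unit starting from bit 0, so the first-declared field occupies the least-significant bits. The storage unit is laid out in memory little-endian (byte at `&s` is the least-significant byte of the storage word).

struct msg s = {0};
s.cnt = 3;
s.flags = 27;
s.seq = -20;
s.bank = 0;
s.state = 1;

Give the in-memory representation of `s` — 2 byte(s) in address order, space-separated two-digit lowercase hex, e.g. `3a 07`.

cnt:2 = 3 → 0x3 << 0 → word 0x0003
flags:5 = 27 → 0x1b << 2 → word 0x006f
seq:6 = -20 → 0x2c << 7 → word 0x166f
bank:1 = 0 → 0x0 << 13 → word 0x166f
state:2 = 1 → 0x1 << 14 → word 0x566f
word = 0x566f → little-endian bytes:
  [0]=0x6f  [1]=0x56

6f 56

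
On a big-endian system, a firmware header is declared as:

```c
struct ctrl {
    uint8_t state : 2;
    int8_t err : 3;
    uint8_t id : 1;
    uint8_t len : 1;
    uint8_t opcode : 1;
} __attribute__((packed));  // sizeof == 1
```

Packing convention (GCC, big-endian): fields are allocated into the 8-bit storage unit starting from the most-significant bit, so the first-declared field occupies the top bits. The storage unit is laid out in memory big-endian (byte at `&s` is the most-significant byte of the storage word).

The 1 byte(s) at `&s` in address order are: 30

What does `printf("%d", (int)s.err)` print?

-2

[0]=0x30 (big-endian) → word 0x30
state [6+:2] = (word>>6) & 0x3 = 0
err [3+:3] = (word>>3) & 0x7 = 6  ←
id [2+:1] = (word>>2) & 0x1 = 0
len [1+:1] = (word>>1) & 0x1 = 0
opcode [0+:1] = (word>>0) & 0x1 = 0
err signed 3b, MSB=1: 6 - 8 = -2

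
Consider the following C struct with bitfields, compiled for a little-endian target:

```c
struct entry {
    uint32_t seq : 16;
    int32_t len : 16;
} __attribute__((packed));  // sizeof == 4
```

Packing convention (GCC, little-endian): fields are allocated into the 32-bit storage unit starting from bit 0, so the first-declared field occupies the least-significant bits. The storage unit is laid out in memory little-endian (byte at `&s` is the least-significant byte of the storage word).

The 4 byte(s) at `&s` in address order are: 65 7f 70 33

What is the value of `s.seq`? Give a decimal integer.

[0]=0x65 [1]=0x7f [2]=0x70 [3]=0x33 (little-endian) → word 0x33707f65
seq:16 @ bit 0 → (0x33707f65>>0)&0xffff = 0x7f65  ←
len:16 @ bit 16 → (0x33707f65>>16)&0xffff = 0x3370

32613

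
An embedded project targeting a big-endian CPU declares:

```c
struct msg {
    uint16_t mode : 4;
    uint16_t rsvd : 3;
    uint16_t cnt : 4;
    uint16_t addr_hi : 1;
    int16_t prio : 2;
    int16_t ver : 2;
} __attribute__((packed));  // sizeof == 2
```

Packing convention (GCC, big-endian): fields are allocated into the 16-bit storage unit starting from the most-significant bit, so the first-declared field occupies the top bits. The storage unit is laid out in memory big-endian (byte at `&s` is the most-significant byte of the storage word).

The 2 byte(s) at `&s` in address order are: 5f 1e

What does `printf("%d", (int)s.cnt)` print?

[0]=0x5f [1]=0x1e (big-endian) → word 0x5f1e
mode [12+:4] = (word>>12) & 0xf = 5
rsvd [9+:3] = (word>>9) & 0x7 = 7
cnt [5+:4] = (word>>5) & 0xf = 8  ←
addr_hi [4+:1] = (word>>4) & 0x1 = 1
prio [2+:2] = (word>>2) & 0x3 = 3
ver [0+:2] = (word>>0) & 0x3 = 2

8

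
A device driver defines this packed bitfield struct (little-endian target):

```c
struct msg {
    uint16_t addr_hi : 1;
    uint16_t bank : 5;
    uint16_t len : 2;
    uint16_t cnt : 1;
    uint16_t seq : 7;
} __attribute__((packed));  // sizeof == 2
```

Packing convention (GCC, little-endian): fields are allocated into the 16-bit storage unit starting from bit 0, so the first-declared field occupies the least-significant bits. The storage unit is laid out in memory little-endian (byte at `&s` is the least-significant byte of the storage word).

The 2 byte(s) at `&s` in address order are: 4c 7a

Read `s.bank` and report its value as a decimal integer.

[0]=0x4c [1]=0x7a (little-endian) → word 0x7a4c
addr_hi:1 @ bit 0 → (0x7a4c>>0)&0x1 = 0x0
bank:5 @ bit 1 → (0x7a4c>>1)&0x1f = 0x6  ←
len:2 @ bit 6 → (0x7a4c>>6)&0x3 = 0x1
cnt:1 @ bit 8 → (0x7a4c>>8)&0x1 = 0x0
seq:7 @ bit 9 → (0x7a4c>>9)&0x7f = 0x3d

6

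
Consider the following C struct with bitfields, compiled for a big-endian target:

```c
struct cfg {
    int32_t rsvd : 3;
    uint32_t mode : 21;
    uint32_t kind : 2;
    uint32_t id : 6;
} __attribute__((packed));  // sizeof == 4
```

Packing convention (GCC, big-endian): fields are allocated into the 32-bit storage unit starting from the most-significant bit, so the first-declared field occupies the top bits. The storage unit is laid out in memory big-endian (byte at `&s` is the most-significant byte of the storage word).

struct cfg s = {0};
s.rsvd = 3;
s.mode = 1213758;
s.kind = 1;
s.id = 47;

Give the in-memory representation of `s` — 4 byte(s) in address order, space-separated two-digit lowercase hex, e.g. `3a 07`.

[29+:3] rsvd=3 & 0x7 = 0x3; word=0x60000000
[8+:21] mode=1213758 & 0x1fffff = 0x12853e; word=0x72853e00
[6+:2] kind=1 & 0x3 = 0x1; word=0x72853e40
[0+:6] id=47 & 0x3f = 0x2f; word=0x72853e6f
word = 0x72853e6f → big-endian bytes:
  [0]=0x72  [1]=0x85  [2]=0x3e  [3]=0x6f

72 85 3e 6f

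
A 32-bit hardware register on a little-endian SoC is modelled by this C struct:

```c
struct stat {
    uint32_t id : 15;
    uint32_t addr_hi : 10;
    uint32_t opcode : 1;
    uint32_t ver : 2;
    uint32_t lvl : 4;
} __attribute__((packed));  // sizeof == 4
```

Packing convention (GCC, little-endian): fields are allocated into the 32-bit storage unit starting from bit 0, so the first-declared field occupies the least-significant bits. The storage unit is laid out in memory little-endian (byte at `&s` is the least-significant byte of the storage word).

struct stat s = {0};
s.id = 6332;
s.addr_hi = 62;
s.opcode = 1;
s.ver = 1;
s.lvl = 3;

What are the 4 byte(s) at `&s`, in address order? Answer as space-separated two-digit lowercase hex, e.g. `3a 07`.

id:15 = 6332 → 0x18bc << 0 → word 0x000018bc
addr_hi:10 = 62 → 0x3e << 15 → word 0x001f18bc
opcode:1 = 1 → 0x1 << 25 → word 0x021f18bc
ver:2 = 1 → 0x1 << 26 → word 0x061f18bc
lvl:4 = 3 → 0x3 << 28 → word 0x361f18bc
word = 0x361f18bc → little-endian bytes:
  [0]=0xbc  [1]=0x18  [2]=0x1f  [3]=0x36

bc 18 1f 36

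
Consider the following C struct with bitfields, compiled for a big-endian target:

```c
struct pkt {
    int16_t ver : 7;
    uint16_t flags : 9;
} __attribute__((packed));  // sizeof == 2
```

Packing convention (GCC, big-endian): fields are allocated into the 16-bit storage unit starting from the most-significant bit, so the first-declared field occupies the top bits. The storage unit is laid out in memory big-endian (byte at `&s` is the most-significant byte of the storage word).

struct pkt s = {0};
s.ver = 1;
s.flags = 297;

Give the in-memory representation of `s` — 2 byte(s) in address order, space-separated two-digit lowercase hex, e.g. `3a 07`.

03 29

[9+:7] ver=1 & 0x7f = 0x1; word=0x0200
[0+:9] flags=297 & 0x1ff = 0x129; word=0x0329
word = 0x0329 → big-endian bytes:
  [0]=0x03  [1]=0x29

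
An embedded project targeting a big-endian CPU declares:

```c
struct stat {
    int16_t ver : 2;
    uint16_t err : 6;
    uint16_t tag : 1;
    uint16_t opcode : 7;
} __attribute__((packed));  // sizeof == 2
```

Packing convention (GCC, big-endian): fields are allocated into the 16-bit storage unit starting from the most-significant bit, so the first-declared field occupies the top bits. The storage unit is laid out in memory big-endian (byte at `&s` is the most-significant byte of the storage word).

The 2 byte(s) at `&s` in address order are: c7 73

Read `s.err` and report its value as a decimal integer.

[0]=0xc7 [1]=0x73 (big-endian) → word 0xc773
ver:2 @ bit 14 → (0xc773>>14)&0x3 = 0x3
err:6 @ bit 8 → (0xc773>>8)&0x3f = 0x7  ←
tag:1 @ bit 7 → (0xc773>>7)&0x1 = 0x0
opcode:7 @ bit 0 → (0xc773>>0)&0x7f = 0x73

7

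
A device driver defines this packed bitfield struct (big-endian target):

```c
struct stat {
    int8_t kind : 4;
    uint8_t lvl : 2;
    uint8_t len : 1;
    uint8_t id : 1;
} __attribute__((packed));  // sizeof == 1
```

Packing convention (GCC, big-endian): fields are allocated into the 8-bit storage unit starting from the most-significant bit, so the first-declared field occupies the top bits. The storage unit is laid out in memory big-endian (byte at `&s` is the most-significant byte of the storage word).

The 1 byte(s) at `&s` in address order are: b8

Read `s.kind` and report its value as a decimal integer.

[0]=0xb8 (big-endian) → word 0xb8
kind [4+:4] = (word>>4) & 0xf = 11  ←
lvl [2+:2] = (word>>2) & 0x3 = 2
len [1+:1] = (word>>1) & 0x1 = 0
id [0+:1] = (word>>0) & 0x1 = 0
kind signed 4b, MSB=1: 11 - 16 = -5

-5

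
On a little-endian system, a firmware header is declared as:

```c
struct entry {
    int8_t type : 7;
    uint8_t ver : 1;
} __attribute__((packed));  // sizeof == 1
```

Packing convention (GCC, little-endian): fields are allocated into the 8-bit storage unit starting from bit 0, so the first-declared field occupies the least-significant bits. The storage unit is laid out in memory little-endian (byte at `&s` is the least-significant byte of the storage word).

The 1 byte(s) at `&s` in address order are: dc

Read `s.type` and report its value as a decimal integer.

[0]=0xdc (little-endian) → word 0xdc
type [0+:7] = (word>>0) & 0x7f = 92  ←
ver [7+:1] = (word>>7) & 0x1 = 1
type signed 7b, MSB=1: 92 - 128 = -36

-36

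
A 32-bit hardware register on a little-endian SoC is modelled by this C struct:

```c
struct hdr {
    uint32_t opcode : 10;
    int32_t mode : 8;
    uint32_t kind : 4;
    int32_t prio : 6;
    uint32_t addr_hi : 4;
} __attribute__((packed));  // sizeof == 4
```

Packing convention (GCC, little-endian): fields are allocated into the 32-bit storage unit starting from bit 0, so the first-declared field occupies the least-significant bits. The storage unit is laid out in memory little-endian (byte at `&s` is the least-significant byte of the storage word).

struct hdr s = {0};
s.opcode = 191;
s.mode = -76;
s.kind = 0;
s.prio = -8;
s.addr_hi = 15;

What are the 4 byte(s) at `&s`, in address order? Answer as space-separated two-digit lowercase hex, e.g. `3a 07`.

bf d0 02 fe

[0+:10] opcode=191 & 0x3ff = 0xbf; word=0x000000bf
[10+:8] mode=-76 & 0xff = 0xb4; word=0x0002d0bf
[18+:4] kind=0 & 0xf = 0x0; word=0x0002d0bf
[22+:6] prio=-8 & 0x3f = 0x38; word=0x0e02d0bf
[28+:4] addr_hi=15 & 0xf = 0xf; word=0xfe02d0bf
word = 0xfe02d0bf → little-endian bytes:
  [0]=0xbf  [1]=0xd0  [2]=0x02  [3]=0xfe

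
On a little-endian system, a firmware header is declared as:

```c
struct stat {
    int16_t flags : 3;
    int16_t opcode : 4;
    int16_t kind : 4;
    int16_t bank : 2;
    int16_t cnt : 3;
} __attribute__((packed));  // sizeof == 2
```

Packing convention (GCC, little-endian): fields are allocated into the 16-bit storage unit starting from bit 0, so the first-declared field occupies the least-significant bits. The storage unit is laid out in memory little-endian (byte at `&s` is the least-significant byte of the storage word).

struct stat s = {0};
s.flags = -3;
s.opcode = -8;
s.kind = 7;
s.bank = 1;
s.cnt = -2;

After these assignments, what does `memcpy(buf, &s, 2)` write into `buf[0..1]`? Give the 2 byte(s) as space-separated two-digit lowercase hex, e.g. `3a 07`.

flags (3b) val=-3 bits=0x5 at bit 0: 0x0005
opcode (4b) val=-8 bits=0x8 at bit 3: 0x0045
kind (4b) val=7 bits=0x7 at bit 7: 0x03c5
bank (2b) val=1 bits=0x1 at bit 11: 0x0bc5
cnt (3b) val=-2 bits=0x6 at bit 13: 0xcbc5
word = 0xcbc5 → little-endian bytes:
  [0]=0xc5  [1]=0xcb

c5 cb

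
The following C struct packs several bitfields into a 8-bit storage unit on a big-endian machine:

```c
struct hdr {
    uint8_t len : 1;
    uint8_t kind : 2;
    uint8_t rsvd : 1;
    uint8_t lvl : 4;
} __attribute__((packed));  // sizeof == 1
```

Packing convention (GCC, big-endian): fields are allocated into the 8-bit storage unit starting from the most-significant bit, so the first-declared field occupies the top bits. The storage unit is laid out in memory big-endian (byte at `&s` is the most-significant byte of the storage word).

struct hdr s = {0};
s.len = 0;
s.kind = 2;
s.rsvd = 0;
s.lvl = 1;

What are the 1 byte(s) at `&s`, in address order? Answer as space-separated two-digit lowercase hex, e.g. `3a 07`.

[7+:1] len=0 & 0x1 = 0x0; word=0x00
[5+:2] kind=2 & 0x3 = 0x2; word=0x40
[4+:1] rsvd=0 & 0x1 = 0x0; word=0x40
[0+:4] lvl=1 & 0xf = 0x1; word=0x41
word = 0x41 → big-endian bytes:
  [0]=0x41

41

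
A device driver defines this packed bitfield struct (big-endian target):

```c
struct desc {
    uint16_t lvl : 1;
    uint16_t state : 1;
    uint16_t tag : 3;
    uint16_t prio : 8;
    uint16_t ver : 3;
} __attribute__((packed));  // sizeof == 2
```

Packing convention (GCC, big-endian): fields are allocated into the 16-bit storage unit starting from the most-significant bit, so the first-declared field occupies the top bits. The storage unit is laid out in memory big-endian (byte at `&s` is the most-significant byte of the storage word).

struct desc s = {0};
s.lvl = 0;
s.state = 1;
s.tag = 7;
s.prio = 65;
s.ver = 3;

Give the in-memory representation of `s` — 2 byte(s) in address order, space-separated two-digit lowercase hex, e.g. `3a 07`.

7a 0b

lvl (1b) val=0 bits=0x0 at bit 15: 0x0000
state (1b) val=1 bits=0x1 at bit 14: 0x4000
tag (3b) val=7 bits=0x7 at bit 11: 0x7800
prio (8b) val=65 bits=0x41 at bit 3: 0x7a08
ver (3b) val=3 bits=0x3 at bit 0: 0x7a0b
word = 0x7a0b → big-endian bytes:
  [0]=0x7a  [1]=0x0b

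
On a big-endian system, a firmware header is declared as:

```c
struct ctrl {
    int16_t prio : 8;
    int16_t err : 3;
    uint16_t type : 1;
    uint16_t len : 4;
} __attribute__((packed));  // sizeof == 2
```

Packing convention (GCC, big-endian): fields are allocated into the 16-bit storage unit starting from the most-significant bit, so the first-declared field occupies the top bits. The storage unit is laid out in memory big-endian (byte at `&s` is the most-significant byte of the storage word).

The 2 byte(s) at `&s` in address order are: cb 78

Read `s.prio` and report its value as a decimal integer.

-53

[0]=0xcb [1]=0x78 (big-endian) → word 0xcb78
prio:8 @ bit 8 → (0xcb78>>8)&0xff = 0xcb  ←
err:3 @ bit 5 → (0xcb78>>5)&0x7 = 0x3
type:1 @ bit 4 → (0xcb78>>4)&0x1 = 0x1
len:4 @ bit 0 → (0xcb78>>0)&0xf = 0x8
prio signed 8b, MSB=1: 203 - 256 = -53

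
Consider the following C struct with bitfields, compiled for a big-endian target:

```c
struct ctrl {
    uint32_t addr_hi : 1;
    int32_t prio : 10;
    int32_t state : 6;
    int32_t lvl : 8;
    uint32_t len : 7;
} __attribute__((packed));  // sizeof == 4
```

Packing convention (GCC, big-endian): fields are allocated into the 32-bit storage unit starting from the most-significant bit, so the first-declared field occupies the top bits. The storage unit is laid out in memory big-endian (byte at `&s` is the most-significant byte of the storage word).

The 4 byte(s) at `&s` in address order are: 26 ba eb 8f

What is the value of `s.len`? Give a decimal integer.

15

[0]=0x26 [1]=0xba [2]=0xeb [3]=0x8f (big-endian) → word 0x26baeb8f
addr_hi [31+:1] = (word>>31) & 0x1 = 0
prio [21+:10] = (word>>21) & 0x3ff = 309
state [15+:6] = (word>>15) & 0x3f = 53
lvl [7+:8] = (word>>7) & 0xff = 215
len [0+:7] = (word>>0) & 0x7f = 15  ←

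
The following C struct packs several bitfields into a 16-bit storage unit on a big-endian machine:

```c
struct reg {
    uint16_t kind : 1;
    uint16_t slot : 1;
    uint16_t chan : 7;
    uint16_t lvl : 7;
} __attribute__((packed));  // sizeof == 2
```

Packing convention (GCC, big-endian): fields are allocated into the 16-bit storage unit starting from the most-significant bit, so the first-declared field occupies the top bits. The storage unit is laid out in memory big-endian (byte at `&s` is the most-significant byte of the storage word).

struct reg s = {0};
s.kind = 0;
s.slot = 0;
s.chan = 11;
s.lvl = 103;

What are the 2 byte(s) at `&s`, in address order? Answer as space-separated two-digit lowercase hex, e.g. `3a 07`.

05 e7

[15+:1] kind=0 & 0x1 = 0x0; word=0x0000
[14+:1] slot=0 & 0x1 = 0x0; word=0x0000
[7+:7] chan=11 & 0x7f = 0xb; word=0x0580
[0+:7] lvl=103 & 0x7f = 0x67; word=0x05e7
word = 0x05e7 → big-endian bytes:
  [0]=0x05  [1]=0xe7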